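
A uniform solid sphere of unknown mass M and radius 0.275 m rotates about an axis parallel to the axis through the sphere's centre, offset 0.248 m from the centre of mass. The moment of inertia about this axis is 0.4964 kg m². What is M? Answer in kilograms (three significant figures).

I = I_cm + Md² = (2/5)MR² + Md² = M·[0.4·(0.275)² + (0.248)²] = M·0.091754.
So M = 0.4964 / 0.091754 = 5.4101 kg.

5.41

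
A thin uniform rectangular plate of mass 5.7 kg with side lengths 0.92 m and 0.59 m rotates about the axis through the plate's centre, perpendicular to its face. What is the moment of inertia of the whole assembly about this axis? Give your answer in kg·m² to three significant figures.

I_cm = (1/12)M(a²+b²) = (1/12)(5.7)[(0.92)² + (0.59)²] = 0.56739 kg·m²; axis through the centre, so I = 0.56739 kg·m².

0.567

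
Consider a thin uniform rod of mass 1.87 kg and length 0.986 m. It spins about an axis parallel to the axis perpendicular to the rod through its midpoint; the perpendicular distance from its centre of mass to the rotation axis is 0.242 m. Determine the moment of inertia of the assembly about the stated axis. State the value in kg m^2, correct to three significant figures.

I_cm = (1/12)ML² = (1/12)(1.87)(0.986)² = 0.1515 kg m^2; centre at d = 0.242 m, so I = I_cm + Md² gives I = 0.1515 + (1.87)(0.242)² = 0.26102 kg m^2.

0.261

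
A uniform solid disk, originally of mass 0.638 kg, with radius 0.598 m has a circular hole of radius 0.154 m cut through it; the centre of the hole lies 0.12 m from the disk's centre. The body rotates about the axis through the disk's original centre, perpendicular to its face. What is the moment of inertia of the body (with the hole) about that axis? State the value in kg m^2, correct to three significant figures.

Unpierced body about its centre: I₀ = (1/2)MR² = (1/2)(0.638)(0.598)² = 0.11408 kg m^2.
The removed disk has mass m = M·(r/R)² = (0.638)(0.154/0.598)² = 0.042312 kg (same uniform areal density).
Its moment of inertia about the rotation axis (parallel-axis theorem): I_hole = (1/2)mr² + md² = (1/2)(0.042312)(0.154)² + (0.042312)(0.12)² = 0.001111 kg m^2.
Treating the hole as negative mass, I = I₀ − I_hole = 0.11408 − 0.001111 = 0.11296 kg m^2.

0.113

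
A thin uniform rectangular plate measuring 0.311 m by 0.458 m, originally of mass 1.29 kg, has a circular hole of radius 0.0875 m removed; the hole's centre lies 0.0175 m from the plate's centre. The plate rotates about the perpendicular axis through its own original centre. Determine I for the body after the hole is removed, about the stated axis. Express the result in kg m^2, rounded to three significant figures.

Unpierced body about its centre: I₀ = (1/12)M(a²+b²) = (1/12)(1.29)[(0.311)² + (0.458)²] = 0.032947 kg m^2.
The removed disk has mass m = M·πr²/(ab) = (1.29)·π(0.0875)²/(0.311·0.458) = 0.21784 kg (same uniform areal density).
Its moment of inertia about the rotation axis (parallel-axis theorem): I_hole = (1/2)mr² + md² = (1/2)(0.21784)(0.0875)² + (0.21784)(0.0175)² = 0.00090062 kg m^2.
Treating the hole as negative mass, I = I₀ − I_hole = 0.032947 − 0.00090062 = 0.032047 kg m^2.

0.0320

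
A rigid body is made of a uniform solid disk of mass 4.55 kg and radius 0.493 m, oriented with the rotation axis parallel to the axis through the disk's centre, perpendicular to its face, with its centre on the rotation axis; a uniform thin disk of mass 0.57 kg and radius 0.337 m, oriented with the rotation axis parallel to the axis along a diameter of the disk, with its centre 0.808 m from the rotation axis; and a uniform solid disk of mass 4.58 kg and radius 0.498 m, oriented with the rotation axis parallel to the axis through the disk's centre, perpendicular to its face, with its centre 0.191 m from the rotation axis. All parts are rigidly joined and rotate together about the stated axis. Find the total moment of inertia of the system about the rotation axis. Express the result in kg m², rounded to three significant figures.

1.68

Solid disk: I_cm = (1/2)MR² = (1/2)(4.55)(0.493)² = 0.55294 kg m²; axis through the centre, so I = 0.55294 kg m².
Thin disk: I_cm = (1/4)MR² = (1/4)(0.57)(0.337)² = 0.016184 kg m²; centre at d = 0.808 m, so I = I_cm + Md² gives I = 0.016184 + (0.57)(0.808)² = 0.38832 kg m².
Solid disk: I_cm = (1/2)MR² = (1/2)(4.58)(0.498)² = 0.56793 kg m²; centre at d = 0.191 m, so I = I_cm + Md² gives I = 0.56793 + (4.58)(0.191)² = 0.73501 kg m².
Total I = 0.55294 + 0.38832 + 0.73501 = 1.6763 kg m².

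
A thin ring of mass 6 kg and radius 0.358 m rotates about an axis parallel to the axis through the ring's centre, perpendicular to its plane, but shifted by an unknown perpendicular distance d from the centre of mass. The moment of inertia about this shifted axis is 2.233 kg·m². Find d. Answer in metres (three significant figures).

About the centre-of-mass axis, I_cm = MR² = (6)(0.358)² = 0.76898 kg·m².
Parallel axis theorem: I = I_cm + Md², so Md² = 2.233 − 0.76898 = 1.464 kg·m².
d = √(1.464 / 6) = 0.49397 m.

0.494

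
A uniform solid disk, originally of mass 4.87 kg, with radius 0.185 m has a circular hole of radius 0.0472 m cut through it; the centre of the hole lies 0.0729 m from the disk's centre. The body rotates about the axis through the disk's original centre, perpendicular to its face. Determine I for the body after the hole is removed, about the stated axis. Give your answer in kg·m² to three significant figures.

Unpierced body about its centre: I₀ = (1/2)MR² = (1/2)(4.87)(0.185)² = 0.083338 kg·m².
The removed disk has mass m = M·(r/R)² = (4.87)(0.0472/0.185)² = 0.31701 kg (same uniform areal density).
Its moment of inertia about the rotation axis (parallel-axis theorem): I_hole = (1/2)mr² + md² = (1/2)(0.31701)(0.0472)² + (0.31701)(0.0729)² = 0.0020378 kg·m².
Treating the hole as negative mass, I = I₀ − I_hole = 0.083338 − 0.0020378 = 0.0813 kg·m².

0.0813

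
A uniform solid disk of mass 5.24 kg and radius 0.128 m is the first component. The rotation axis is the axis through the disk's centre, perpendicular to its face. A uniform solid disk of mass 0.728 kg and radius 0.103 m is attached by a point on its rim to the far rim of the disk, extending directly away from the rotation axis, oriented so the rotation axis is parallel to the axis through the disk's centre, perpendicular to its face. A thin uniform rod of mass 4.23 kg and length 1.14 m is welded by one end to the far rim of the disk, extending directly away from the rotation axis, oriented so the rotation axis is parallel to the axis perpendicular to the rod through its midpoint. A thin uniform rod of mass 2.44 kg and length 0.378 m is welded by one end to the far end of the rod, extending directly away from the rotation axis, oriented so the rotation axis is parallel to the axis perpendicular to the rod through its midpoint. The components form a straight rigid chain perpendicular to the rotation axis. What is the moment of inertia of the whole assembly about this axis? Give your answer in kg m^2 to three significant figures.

Solid disk: I_cm = (1/2)MR² = (1/2)(5.24)(0.128)² = 0.042926 kg m^2; axis through the centre, so I = 0.042926 kg m^2.
Solid disk: I_cm = (1/2)MR² = (1/2)(0.728)(0.103)² = 0.0038617 kg m^2; centre at d = 0.128 + 0.103 = 0.231 m, so I = I_cm + Md² gives I = 0.0038617 + (0.728)(0.231)² = 0.042708 kg m^2.
Thin rod: I_cm = (1/12)ML² = (1/12)(4.23)(1.14)² = 0.45811 kg m^2; centre at d = 0.128 + 0.103 + 0.103 + 0.57 = 0.904 m, so I = I_cm + Md² gives I = 0.45811 + (4.23)(0.904)² = 3.9149 kg m^2.
Thin rod: I_cm = (1/12)ML² = (1/12)(2.44)(0.378)² = 0.029053 kg m^2; centre at d = 0.128 + 0.103 + 0.103 + 0.57 + 0.57 + 0.189 = 1.663 m, so I = I_cm + Md² gives I = 0.029053 + (2.44)(1.663)² = 6.777 kg m^2.
Total I = 0.042926 + 0.042708 + 3.9149 + 6.777 = 10.778 kg m^2.

10.8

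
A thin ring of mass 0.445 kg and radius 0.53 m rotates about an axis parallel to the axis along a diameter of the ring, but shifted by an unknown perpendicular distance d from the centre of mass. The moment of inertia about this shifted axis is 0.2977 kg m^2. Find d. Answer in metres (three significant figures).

About the centre-of-mass axis, I_cm = (1/2)MR² = (1/2)(0.445)(0.53)² = 0.0625 kg m^2.
Parallel axis theorem: I = I_cm + Md², so Md² = 0.2977 − 0.0625 = 0.2352 kg m^2.
d = √(0.2352 / 0.445) = 0.72701 m.

0.727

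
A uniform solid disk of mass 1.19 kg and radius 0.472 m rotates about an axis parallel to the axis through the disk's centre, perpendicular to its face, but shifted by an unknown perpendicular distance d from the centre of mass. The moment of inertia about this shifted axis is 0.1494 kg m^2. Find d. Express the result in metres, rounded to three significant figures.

About the centre-of-mass axis, I_cm = (1/2)MR² = (1/2)(1.19)(0.472)² = 0.13256 kg m^2.
Parallel axis theorem: I = I_cm + Md², so Md² = 0.1494 − 0.13256 = 0.016844 kg m^2.
d = √(0.016844 / 1.19) = 0.11897 m.

0.119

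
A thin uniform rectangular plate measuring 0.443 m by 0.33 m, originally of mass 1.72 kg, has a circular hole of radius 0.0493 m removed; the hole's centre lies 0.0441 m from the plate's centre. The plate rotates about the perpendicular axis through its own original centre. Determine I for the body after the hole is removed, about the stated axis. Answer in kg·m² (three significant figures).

0.0435

Unpierced body about its centre: I₀ = (1/12)M(a²+b²) = (1/12)(1.72)[(0.443)² + (0.33)²] = 0.043738 kg·m².
The removed disk has mass m = M·πr²/(ab) = (1.72)·π(0.0493)²/(0.443·0.33) = 0.089837 kg (same uniform areal density).
Its moment of inertia about the rotation axis (parallel-axis theorem): I_hole = (1/2)mr² + md² = (1/2)(0.089837)(0.0493)² + (0.089837)(0.0441)² = 0.00028389 kg·m².
Treating the hole as negative mass, I = I₀ − I_hole = 0.043738 − 0.00028389 = 0.043454 kg·m².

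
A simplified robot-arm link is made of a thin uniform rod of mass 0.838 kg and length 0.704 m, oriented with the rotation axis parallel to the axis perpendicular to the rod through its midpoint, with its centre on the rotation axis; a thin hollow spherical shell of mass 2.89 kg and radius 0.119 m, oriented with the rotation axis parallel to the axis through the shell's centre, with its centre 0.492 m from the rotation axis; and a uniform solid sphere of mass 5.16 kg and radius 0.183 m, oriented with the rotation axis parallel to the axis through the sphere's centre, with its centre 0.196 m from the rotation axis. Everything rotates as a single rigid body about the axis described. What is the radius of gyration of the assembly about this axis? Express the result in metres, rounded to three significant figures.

Thin rod: I_cm = (1/12)ML² = (1/12)(0.838)(0.704)² = 0.034611 kg m²; axis through the centre, so I = 0.034611 kg m².
Spherical shell: I_cm = (2/3)MR² = (2/3)(2.89)(0.119)² = 0.027284 kg m²; centre at d = 0.492 m, so I = I_cm + Md² gives I = 0.027284 + (2.89)(0.492)² = 0.72685 kg m².
Solid sphere: I_cm = (2/5)MR² = (2/5)(5.16)(0.183)² = 0.069121 kg m²; centre at d = 0.196 m, so I = I_cm + Md² gives I = 0.069121 + (5.16)(0.196)² = 0.26735 kg m².
Total I = 1.0288 kg m²; total mass M = 8.888 kg.
k = √(I/M) = √(1.0288/8.888) = 0.34022 m.

0.340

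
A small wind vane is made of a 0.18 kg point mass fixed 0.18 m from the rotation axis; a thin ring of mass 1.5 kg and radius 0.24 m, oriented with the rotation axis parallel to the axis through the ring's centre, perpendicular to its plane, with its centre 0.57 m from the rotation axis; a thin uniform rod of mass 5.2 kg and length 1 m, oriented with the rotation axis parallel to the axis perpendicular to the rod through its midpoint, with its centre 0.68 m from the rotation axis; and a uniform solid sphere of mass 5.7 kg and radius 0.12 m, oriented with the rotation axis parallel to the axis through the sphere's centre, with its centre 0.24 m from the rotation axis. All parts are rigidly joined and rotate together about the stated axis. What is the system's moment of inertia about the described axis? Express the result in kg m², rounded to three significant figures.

3.78

Point mass: I_cm = 0; centre at d = 0.18 m, so I = I_cm + Md² gives I = 0 + (0.18)(0.18)² = 0.005832 kg m².
Thin ring: I_cm = MR² = (1.5)(0.24)² = 0.0864 kg m²; centre at d = 0.57 m, so I = I_cm + Md² gives I = 0.0864 + (1.5)(0.57)² = 0.57375 kg m².
Thin rod: I_cm = (1/12)ML² = (1/12)(5.2)(1)² = 0.43333 kg m²; centre at d = 0.68 m, so I = I_cm + Md² gives I = 0.43333 + (5.2)(0.68)² = 2.8378 kg m².
Solid sphere: I_cm = (2/5)MR² = (2/5)(5.7)(0.12)² = 0.032832 kg m²; centre at d = 0.24 m, so I = I_cm + Md² gives I = 0.032832 + (5.7)(0.24)² = 0.36115 kg m².
Total I = 0.005832 + 0.57375 + 2.8378 + 0.36115 = 3.7785 kg m².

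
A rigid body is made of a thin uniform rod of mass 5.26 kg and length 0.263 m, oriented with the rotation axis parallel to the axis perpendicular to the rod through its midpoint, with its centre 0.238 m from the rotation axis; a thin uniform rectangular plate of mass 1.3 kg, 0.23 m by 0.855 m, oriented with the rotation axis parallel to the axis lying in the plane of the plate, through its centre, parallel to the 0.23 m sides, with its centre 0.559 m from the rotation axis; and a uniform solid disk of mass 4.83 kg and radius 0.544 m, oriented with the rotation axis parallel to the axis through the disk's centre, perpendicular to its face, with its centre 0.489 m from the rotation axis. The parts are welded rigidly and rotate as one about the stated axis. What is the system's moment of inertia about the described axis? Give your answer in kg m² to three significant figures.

Thin rod: I_cm = (1/12)ML² = (1/12)(5.26)(0.263)² = 0.030319 kg m²; centre at d = 0.238 m, so the parallel axis theorem gives I = 0.030319 + (5.26)(0.238)² = 0.32827 kg m².
Rectangular plate: I_cm = (1/12)Mb² = (1/12)(1.3)(0.855)² = 0.079194 kg m²; centre at d = 0.559 m, so the parallel axis theorem gives I = 0.079194 + (1.3)(0.559)² = 0.48542 kg m².
Solid disk: I_cm = (1/2)MR² = (1/2)(4.83)(0.544)² = 0.71469 kg m²; centre at d = 0.489 m, so the parallel axis theorem gives I = 0.71469 + (4.83)(0.489)² = 1.8696 kg m².
Total I = 0.32827 + 0.48542 + 1.8696 = 2.6833 kg m².

2.68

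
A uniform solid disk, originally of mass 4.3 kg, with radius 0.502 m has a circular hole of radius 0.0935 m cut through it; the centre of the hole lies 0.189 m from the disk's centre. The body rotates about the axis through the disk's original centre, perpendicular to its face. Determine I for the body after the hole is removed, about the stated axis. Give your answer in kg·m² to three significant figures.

0.536

Unpierced body about its centre: I₀ = (1/2)MR² = (1/2)(4.3)(0.502)² = 0.54181 kg·m².
The removed disk has mass m = M·(r/R)² = (4.3)(0.0935/0.502)² = 0.14917 kg (same uniform areal density).
Its moment of inertia about the rotation axis (parallel-axis theorem): I_hole = (1/2)mr² + md² = (1/2)(0.14917)(0.0935)² + (0.14917)(0.189)² = 0.0059806 kg·m².
Treating the hole as negative mass, I = I₀ − I_hole = 0.54181 − 0.0059806 = 0.53583 kg·m².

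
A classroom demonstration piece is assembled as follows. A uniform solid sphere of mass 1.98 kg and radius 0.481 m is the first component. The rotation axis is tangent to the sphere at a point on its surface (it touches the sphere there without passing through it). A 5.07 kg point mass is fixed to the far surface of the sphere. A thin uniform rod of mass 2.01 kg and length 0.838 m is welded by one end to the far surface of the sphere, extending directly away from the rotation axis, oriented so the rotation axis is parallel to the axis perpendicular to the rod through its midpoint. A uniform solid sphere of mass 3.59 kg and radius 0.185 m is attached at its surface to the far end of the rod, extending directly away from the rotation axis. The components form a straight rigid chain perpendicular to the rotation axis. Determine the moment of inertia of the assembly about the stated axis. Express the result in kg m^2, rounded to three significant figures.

Solid sphere: I_cm = (2/5)MR² = (2/5)(1.98)(0.481)² = 0.18324 kg m^2; centre at d = 0.481 m, so the parallel axis theorem gives I = 0.18324 + (1.98)(0.481)² = 0.64133 kg m^2.
Point mass: I_cm = 0; centre at d = 0.481 + 0.481 = 0.962 m, so the parallel axis theorem gives I = 0 + (5.07)(0.962)² = 4.692 kg m^2.
Thin rod: I_cm = (1/12)ML² = (1/12)(2.01)(0.838)² = 0.11763 kg m^2; centre at d = 0.481 + 0.481 + 0.419 = 1.381 m, so the parallel axis theorem gives I = 0.11763 + (2.01)(1.381)² = 3.951 kg m^2.
Solid sphere: I_cm = (2/5)MR² = (2/5)(3.59)(0.185)² = 0.049147 kg m^2; centre at d = 0.481 + 0.481 + 0.419 + 0.419 + 0.185 = 1.985 m, so the parallel axis theorem gives I = 0.049147 + (3.59)(1.985)² = 14.195 kg m^2.
Total I = 0.64133 + 4.692 + 3.951 + 14.195 = 23.479 kg m^2.

23.5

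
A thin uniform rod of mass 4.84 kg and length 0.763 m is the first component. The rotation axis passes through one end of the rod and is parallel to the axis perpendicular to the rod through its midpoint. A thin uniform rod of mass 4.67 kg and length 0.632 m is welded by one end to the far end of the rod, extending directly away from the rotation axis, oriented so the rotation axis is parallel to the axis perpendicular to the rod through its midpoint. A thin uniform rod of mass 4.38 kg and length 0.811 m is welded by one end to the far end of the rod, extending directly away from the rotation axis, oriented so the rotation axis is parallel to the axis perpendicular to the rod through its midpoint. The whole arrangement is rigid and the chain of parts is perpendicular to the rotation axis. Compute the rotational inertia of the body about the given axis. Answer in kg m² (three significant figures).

Thin rod: I_cm = (1/12)ML² = (1/12)(4.84)(0.763)² = 0.23481 kg m²; centre at d = 0.3815 m, so I = I_cm + Md² gives I = 0.23481 + (4.84)(0.3815)² = 0.93923 kg m².
Thin rod: I_cm = (1/12)ML² = (1/12)(4.67)(0.632)² = 0.15544 kg m²; centre at d = 0.3815 + 0.3815 + 0.316 = 1.079 m, so I = I_cm + Md² gives I = 0.15544 + (4.67)(1.079)² = 5.5924 kg m².
Thin rod: I_cm = (1/12)ML² = (1/12)(4.38)(0.811)² = 0.24007 kg m²; centre at d = 0.3815 + 0.3815 + 0.316 + 0.316 + 0.4055 = 1.8005 m, so I = I_cm + Md² gives I = 0.24007 + (4.38)(1.8005)² = 14.439 kg m².
Total I = 0.93923 + 5.5924 + 14.439 = 20.971 kg m².

21.0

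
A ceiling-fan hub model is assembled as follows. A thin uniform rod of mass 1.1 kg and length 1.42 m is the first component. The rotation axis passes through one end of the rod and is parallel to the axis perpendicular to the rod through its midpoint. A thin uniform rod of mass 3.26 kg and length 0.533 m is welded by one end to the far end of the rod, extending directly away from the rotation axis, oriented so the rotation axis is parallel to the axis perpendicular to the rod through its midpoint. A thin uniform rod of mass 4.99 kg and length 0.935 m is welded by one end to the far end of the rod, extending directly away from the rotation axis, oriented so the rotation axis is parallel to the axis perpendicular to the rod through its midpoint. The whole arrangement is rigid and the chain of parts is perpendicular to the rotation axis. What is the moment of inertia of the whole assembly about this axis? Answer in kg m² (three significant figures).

39.7

Thin rod: I_cm = (1/12)ML² = (1/12)(1.1)(1.42)² = 0.18484 kg m²; centre at d = 0.71 m, so I = I_cm + Md² gives I = 0.18484 + (1.1)(0.71)² = 0.73935 kg m².
Thin rod: I_cm = (1/12)ML² = (1/12)(3.26)(0.533)² = 0.077178 kg m²; centre at d = 0.71 + 0.71 + 0.2665 = 1.6865 m, so I = I_cm + Md² gives I = 0.077178 + (3.26)(1.6865)² = 9.3495 kg m².
Thin rod: I_cm = (1/12)ML² = (1/12)(4.99)(0.935)² = 0.36353 kg m²; centre at d = 0.71 + 0.71 + 0.2665 + 0.2665 + 0.4675 = 2.4205 m, so I = I_cm + Md² gives I = 0.36353 + (4.99)(2.4205)² = 29.599 kg m².
Total I = 0.73935 + 9.3495 + 29.599 = 39.688 kg m².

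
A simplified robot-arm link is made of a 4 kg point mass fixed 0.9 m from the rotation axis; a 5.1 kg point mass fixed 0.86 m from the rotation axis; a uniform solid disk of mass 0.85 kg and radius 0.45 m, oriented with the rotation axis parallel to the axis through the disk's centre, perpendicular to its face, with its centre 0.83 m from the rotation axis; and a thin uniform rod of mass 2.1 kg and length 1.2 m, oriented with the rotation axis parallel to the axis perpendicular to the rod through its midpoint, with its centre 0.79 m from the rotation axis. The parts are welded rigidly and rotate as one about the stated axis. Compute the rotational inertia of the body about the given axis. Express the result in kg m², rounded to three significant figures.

Point mass: I_cm = 0; centre at d = 0.9 m, so I = I_cm + Md² gives I = 0 + (4)(0.9)² = 3.24 kg m².
Point mass: I_cm = 0; centre at d = 0.86 m, so I = I_cm + Md² gives I = 0 + (5.1)(0.86)² = 3.772 kg m².
Solid disk: I_cm = (1/2)MR² = (1/2)(0.85)(0.45)² = 0.086063 kg m²; centre at d = 0.83 m, so I = I_cm + Md² gives I = 0.086063 + (0.85)(0.83)² = 0.67163 kg m².
Thin rod: I_cm = (1/12)ML² = (1/12)(2.1)(1.2)² = 0.252 kg m²; centre at d = 0.79 m, so I = I_cm + Md² gives I = 0.252 + (2.1)(0.79)² = 1.5626 kg m².
Total I = 3.24 + 3.772 + 0.67163 + 1.5626 = 9.2462 kg m².

9.25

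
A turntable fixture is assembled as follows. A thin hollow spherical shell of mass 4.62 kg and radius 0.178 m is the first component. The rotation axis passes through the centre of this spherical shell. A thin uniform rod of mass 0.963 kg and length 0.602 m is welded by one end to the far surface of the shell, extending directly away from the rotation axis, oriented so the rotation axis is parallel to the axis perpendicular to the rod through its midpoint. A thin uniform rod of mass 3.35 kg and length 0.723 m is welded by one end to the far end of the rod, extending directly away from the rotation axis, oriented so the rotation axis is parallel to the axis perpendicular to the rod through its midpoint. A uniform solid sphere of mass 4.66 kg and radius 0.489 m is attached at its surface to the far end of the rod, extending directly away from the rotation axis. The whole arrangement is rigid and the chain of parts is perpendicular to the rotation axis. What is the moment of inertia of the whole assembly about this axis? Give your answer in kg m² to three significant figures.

23.8

Spherical shell: I_cm = (2/3)MR² = (2/3)(4.62)(0.178)² = 0.097587 kg m²; axis through the centre, so I = 0.097587 kg m².
Thin rod: I_cm = (1/12)ML² = (1/12)(0.963)(0.602)² = 0.029083 kg m²; centre at d = 0.178 + 0.301 = 0.479 m, so I = I_cm + Md² gives I = 0.029083 + (0.963)(0.479)² = 0.25003 kg m².
Thin rod: I_cm = (1/12)ML² = (1/12)(3.35)(0.723)² = 0.14593 kg m²; centre at d = 0.178 + 0.301 + 0.301 + 0.3615 = 1.1415 m, so I = I_cm + Md² gives I = 0.14593 + (3.35)(1.1415)² = 4.5111 kg m².
Solid sphere: I_cm = (2/5)MR² = (2/5)(4.66)(0.489)² = 0.44572 kg m²; centre at d = 0.178 + 0.301 + 0.301 + 0.3615 + 0.3615 + 0.489 = 1.992 m, so I = I_cm + Md² gives I = 0.44572 + (4.66)(1.992)² = 18.937 kg m².
Total I = 0.097587 + 0.25003 + 4.5111 + 18.937 = 23.796 kg m².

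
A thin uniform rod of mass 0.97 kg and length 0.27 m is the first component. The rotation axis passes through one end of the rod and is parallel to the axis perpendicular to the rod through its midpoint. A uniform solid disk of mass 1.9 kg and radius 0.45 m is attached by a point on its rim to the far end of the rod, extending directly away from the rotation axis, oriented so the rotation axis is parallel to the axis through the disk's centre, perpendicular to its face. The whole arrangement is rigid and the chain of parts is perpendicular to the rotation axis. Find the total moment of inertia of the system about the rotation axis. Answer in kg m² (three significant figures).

1.20

Thin rod: I_cm = (1/12)ML² = (1/12)(0.97)(0.27)² = 0.0058928 kg m²; centre at d = 0.135 m, so the parallel axis theorem gives I = 0.0058928 + (0.97)(0.135)² = 0.023571 kg m².
Solid disk: I_cm = (1/2)MR² = (1/2)(1.9)(0.45)² = 0.19237 kg m²; centre at d = 0.135 + 0.135 + 0.45 = 0.72 m, so the parallel axis theorem gives I = 0.19237 + (1.9)(0.72)² = 1.1773 kg m².
Total I = 0.023571 + 1.1773 = 1.2009 kg m².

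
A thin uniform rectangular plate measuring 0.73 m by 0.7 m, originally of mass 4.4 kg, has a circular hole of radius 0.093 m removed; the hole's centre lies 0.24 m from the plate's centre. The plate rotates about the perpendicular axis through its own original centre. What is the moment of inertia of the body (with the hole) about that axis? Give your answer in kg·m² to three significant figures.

0.361

Unpierced body about its centre: I₀ = (1/12)M(a²+b²) = (1/12)(4.4)[(0.73)² + (0.7)²] = 0.37506 kg·m².
The removed disk has mass m = M·πr²/(ab) = (4.4)·π(0.093)²/(0.73·0.7) = 0.23396 kg (same uniform areal density).
Its moment of inertia about the rotation axis (parallel-axis theorem): I_hole = (1/2)mr² + md² = (1/2)(0.23396)(0.093)² + (0.23396)(0.24)² = 0.014488 kg·m².
Treating the hole as negative mass, I = I₀ − I_hole = 0.37506 − 0.014488 = 0.36058 kg·m².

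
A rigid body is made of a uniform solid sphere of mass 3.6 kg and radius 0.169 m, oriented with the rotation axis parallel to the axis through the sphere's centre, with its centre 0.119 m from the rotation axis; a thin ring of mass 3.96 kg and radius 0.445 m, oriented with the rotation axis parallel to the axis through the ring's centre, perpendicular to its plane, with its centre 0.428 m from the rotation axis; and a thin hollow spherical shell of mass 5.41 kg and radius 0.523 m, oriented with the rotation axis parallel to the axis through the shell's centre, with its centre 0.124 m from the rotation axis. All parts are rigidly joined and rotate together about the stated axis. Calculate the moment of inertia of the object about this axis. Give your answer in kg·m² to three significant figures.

Solid sphere: I_cm = (2/5)MR² = (2/5)(3.6)(0.169)² = 0.041128 kg·m²; centre at d = 0.119 m, so the parallel axis theorem gives I = 0.041128 + (3.6)(0.119)² = 0.092107 kg·m².
Thin ring: I_cm = MR² = (3.96)(0.445)² = 0.78418 kg·m²; centre at d = 0.428 m, so the parallel axis theorem gives I = 0.78418 + (3.96)(0.428)² = 1.5096 kg·m².
Spherical shell: I_cm = (2/3)MR² = (2/3)(5.41)(0.523)² = 0.98653 kg·m²; centre at d = 0.124 m, so the parallel axis theorem gives I = 0.98653 + (5.41)(0.124)² = 1.0697 kg·m².
Total I = 0.092107 + 1.5096 + 1.0697 = 2.6714 kg·m².

2.67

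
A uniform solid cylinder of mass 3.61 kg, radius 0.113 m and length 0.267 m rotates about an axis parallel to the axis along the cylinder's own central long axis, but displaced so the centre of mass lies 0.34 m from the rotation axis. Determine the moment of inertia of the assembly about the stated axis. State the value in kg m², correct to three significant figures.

I_cm = (1/2)MR² = (1/2)(3.61)(0.113)² = 0.023048 kg m²; centre at d = 0.34 m, so the parallel axis theorem gives I = 0.023048 + (3.61)(0.34)² = 0.44036 kg m².

0.440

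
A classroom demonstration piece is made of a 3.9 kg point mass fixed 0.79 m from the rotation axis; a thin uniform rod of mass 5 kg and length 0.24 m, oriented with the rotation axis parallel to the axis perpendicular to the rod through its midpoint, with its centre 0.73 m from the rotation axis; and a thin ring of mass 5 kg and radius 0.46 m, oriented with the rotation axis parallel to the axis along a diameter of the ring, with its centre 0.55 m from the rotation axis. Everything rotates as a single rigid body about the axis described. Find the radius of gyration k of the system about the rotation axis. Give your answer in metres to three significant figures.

Point mass: I_cm = 0; centre at d = 0.79 m, so I = I_cm + Md² gives I = 0 + (3.9)(0.79)² = 2.434 kg m^2.
Thin rod: I_cm = (1/12)ML² = (1/12)(5)(0.24)² = 0.024 kg m^2; centre at d = 0.73 m, so I = I_cm + Md² gives I = 0.024 + (5)(0.73)² = 2.6885 kg m^2.
Thin ring: I_cm = (1/2)MR² = (1/2)(5)(0.46)² = 0.529 kg m^2; centre at d = 0.55 m, so I = I_cm + Md² gives I = 0.529 + (5)(0.55)² = 2.0415 kg m^2.
Total I = 7.164 kg m^2; total mass M = 13.9 kg.
k = √(I/M) = √(7.164/13.9) = 0.71791 m.

0.718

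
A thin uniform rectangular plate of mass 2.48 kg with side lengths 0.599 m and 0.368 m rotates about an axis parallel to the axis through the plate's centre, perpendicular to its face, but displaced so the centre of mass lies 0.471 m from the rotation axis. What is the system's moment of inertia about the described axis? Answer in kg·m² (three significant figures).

0.652

I_cm = (1/12)M(a²+b²) = (1/12)(2.48)[(0.599)² + (0.368)²] = 0.10214 kg·m²; centre at d = 0.471 m, so the parallel axis theorem gives I = 0.10214 + (2.48)(0.471)² = 0.65231 kg·m².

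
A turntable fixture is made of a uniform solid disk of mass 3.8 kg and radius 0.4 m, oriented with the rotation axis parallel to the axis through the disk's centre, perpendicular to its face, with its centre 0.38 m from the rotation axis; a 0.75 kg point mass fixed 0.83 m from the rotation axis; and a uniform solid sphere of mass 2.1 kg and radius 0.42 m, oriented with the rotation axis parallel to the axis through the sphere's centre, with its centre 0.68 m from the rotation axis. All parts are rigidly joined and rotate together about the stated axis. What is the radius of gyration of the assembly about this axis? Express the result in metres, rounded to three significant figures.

0.612

Solid disk: I_cm = (1/2)MR² = (1/2)(3.8)(0.4)² = 0.304 kg m^2; centre at d = 0.38 m, so I = I_cm + Md² gives I = 0.304 + (3.8)(0.38)² = 0.85272 kg m^2.
Point mass: I_cm = 0; centre at d = 0.83 m, so I = I_cm + Md² gives I = 0 + (0.75)(0.83)² = 0.51667 kg m^2.
Solid sphere: I_cm = (2/5)MR² = (2/5)(2.1)(0.42)² = 0.14818 kg m^2; centre at d = 0.68 m, so I = I_cm + Md² gives I = 0.14818 + (2.1)(0.68)² = 1.1192 kg m^2.
Total I = 2.4886 kg m^2; total mass M = 6.65 kg.
k = √(I/M) = √(2.4886/6.65) = 0.61174 m.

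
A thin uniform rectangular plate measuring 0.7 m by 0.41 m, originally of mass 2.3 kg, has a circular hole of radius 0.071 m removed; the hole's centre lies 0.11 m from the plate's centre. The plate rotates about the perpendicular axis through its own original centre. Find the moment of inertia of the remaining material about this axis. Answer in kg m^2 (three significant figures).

0.124

Unpierced body about its centre: I₀ = (1/12)M(a²+b²) = (1/12)(2.3)[(0.7)² + (0.41)²] = 0.12614 kg m^2.
The removed disk has mass m = M·πr²/(ab) = (2.3)·π(0.071)²/(0.7·0.41) = 0.12691 kg (same uniform areal density).
Its moment of inertia about the rotation axis (parallel-axis theorem): I_hole = (1/2)mr² + md² = (1/2)(0.12691)(0.071)² + (0.12691)(0.11)² = 0.0018556 kg m^2.
Treating the hole as negative mass, I = I₀ − I_hole = 0.12614 − 0.0018556 = 0.12428 kg m^2.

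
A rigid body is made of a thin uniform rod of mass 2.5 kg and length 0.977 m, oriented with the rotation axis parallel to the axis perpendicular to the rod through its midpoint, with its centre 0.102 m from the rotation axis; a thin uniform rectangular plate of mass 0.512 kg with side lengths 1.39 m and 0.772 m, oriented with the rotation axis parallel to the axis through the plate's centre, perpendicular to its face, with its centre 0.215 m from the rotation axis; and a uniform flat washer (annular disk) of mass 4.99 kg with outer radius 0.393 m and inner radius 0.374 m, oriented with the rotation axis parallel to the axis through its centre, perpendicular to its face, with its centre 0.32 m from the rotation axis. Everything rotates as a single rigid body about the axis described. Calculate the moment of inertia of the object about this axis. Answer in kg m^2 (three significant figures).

Thin rod: I_cm = (1/12)ML² = (1/12)(2.5)(0.977)² = 0.19886 kg m^2; centre at d = 0.102 m, so I = I_cm + Md² gives I = 0.19886 + (2.5)(0.102)² = 0.22487 kg m^2.
Rectangular plate: I_cm = (1/12)M(a²+b²) = (1/12)(0.512)[(1.39)² + (0.772)²] = 0.10786 kg m^2; centre at d = 0.215 m, so I = I_cm + Md² gives I = 0.10786 + (0.512)(0.215)² = 0.13153 kg m^2.
Annular disk: I_cm = (1/2)M(R²+r²) = (1/2)(4.99)[(0.393)² + (0.374)²] = 0.73434 kg m^2; centre at d = 0.32 m, so I = I_cm + Md² gives I = 0.73434 + (4.99)(0.32)² = 1.2453 kg m^2.
Total I = 0.22487 + 0.13153 + 1.2453 = 1.6017 kg m^2.

1.60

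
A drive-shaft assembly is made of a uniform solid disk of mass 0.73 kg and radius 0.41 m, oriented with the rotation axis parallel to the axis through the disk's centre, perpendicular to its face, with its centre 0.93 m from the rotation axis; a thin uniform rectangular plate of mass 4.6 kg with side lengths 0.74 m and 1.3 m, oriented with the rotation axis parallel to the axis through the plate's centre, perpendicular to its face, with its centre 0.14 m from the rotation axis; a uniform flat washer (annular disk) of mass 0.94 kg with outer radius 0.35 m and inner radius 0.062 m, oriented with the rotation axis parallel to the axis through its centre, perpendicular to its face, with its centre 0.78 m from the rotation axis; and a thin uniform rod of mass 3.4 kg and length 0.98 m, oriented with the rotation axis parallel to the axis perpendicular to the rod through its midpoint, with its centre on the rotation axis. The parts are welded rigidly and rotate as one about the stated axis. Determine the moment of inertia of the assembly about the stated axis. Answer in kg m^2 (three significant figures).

2.54

Solid disk: I_cm = (1/2)MR² = (1/2)(0.73)(0.41)² = 0.061356 kg m^2; centre at d = 0.93 m, so the parallel axis theorem gives I = 0.061356 + (0.73)(0.93)² = 0.69273 kg m^2.
Rectangular plate: I_cm = (1/12)M(a²+b²) = (1/12)(4.6)[(0.74)² + (1.3)²] = 0.85775 kg m^2; centre at d = 0.14 m, so the parallel axis theorem gives I = 0.85775 + (4.6)(0.14)² = 0.94791 kg m^2.
Annular disk: I_cm = (1/2)M(R²+r²) = (1/2)(0.94)[(0.35)² + (0.062)²] = 0.059382 kg m^2; centre at d = 0.78 m, so the parallel axis theorem gives I = 0.059382 + (0.94)(0.78)² = 0.63128 kg m^2.
Thin rod: I_cm = (1/12)ML² = (1/12)(3.4)(0.98)² = 0.27211 kg m^2; axis through the centre, so I = 0.27211 kg m^2.
Total I = 0.69273 + 0.94791 + 0.63128 + 0.27211 = 2.544 kg m^2.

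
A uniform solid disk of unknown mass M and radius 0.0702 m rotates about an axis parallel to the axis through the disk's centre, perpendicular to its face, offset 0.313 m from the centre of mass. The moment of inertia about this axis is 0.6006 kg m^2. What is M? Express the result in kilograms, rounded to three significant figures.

5.98

I = I_cm + Md² = (1/2)MR² + Md² = M·[0.5·(0.0702)² + (0.313)²] = M·0.10043.
So M = 0.6006 / 0.10043 = 5.9801 kg.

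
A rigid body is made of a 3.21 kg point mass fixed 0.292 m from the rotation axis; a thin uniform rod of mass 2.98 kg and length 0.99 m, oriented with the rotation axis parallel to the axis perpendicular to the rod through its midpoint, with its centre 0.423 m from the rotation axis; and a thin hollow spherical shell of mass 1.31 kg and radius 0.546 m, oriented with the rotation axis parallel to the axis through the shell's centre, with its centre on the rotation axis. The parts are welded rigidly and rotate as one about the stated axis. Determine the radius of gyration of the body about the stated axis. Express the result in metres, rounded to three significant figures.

Point mass: I_cm = 0; centre at d = 0.292 m, so I = I_cm + Md² gives I = 0 + (3.21)(0.292)² = 0.2737 kg m².
Thin rod: I_cm = (1/12)ML² = (1/12)(2.98)(0.99)² = 0.24339 kg m²; centre at d = 0.423 m, so I = I_cm + Md² gives I = 0.24339 + (2.98)(0.423)² = 0.7766 kg m².
Spherical shell: I_cm = (2/3)MR² = (2/3)(1.31)(0.546)² = 0.26035 kg m²; axis through the centre, so I = 0.26035 kg m².
Total I = 1.3107 kg m²; total mass M = 7.5 kg.
k = √(I/M) = √(1.3107/7.5) = 0.41804 m.

0.418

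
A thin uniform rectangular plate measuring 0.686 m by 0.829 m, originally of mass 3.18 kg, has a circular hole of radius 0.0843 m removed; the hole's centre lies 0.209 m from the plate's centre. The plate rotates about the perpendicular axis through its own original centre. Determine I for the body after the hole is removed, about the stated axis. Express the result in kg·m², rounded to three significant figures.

Unpierced body about its centre: I₀ = (1/12)M(a²+b²) = (1/12)(3.18)[(0.686)² + (0.829)²] = 0.30683 kg·m².
The removed disk has mass m = M·πr²/(ab) = (3.18)·π(0.0843)²/(0.686·0.829) = 0.12484 kg (same uniform areal density).
Its moment of inertia about the rotation axis (parallel-axis theorem): I_hole = (1/2)mr² + md² = (1/2)(0.12484)(0.0843)² + (0.12484)(0.209)² = 0.0058967 kg·m².
Treating the hole as negative mass, I = I₀ − I_hole = 0.30683 − 0.0058967 = 0.30093 kg·m².

0.301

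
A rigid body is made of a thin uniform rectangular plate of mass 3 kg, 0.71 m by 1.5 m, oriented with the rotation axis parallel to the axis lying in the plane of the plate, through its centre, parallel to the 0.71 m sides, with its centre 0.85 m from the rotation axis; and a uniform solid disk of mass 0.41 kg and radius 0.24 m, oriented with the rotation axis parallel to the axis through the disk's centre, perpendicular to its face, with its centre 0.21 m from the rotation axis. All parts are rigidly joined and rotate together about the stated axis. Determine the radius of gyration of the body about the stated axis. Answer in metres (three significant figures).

Rectangular plate: I_cm = (1/12)Mb² = (1/12)(3)(1.5)² = 0.5625 kg m²; centre at d = 0.85 m, so I = I_cm + Md² gives I = 0.5625 + (3)(0.85)² = 2.73 kg m².
Solid disk: I_cm = (1/2)MR² = (1/2)(0.41)(0.24)² = 0.011808 kg m²; centre at d = 0.21 m, so I = I_cm + Md² gives I = 0.011808 + (0.41)(0.21)² = 0.029889 kg m².
Total I = 2.7599 kg m²; total mass M = 3.41 kg.
k = √(I/M) = √(2.7599/3.41) = 0.89964 m.

0.900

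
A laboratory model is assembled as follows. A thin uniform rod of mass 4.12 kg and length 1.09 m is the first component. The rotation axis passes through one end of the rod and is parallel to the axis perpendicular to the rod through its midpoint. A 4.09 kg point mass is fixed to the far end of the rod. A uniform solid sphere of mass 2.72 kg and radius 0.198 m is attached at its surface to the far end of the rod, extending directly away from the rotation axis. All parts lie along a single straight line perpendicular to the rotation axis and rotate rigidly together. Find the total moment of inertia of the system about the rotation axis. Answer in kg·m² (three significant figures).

11.0

Thin rod: I_cm = (1/12)ML² = (1/12)(4.12)(1.09)² = 0.40791 kg·m²; centre at d = 0.545 m, so the parallel axis theorem gives I = 0.40791 + (4.12)(0.545)² = 1.6317 kg·m².
Point mass: I_cm = 0; centre at d = 0.545 + 0.545 = 1.09 m, so the parallel axis theorem gives I = 0 + (4.09)(1.09)² = 4.8593 kg·m².
Solid sphere: I_cm = (2/5)MR² = (2/5)(2.72)(0.198)² = 0.042654 kg·m²; centre at d = 0.545 + 0.545 + 0.198 = 1.288 m, so the parallel axis theorem gives I = 0.042654 + (2.72)(1.288)² = 4.555 kg·m².
Total I = 1.6317 + 4.8593 + 4.555 = 11.046 kg·m².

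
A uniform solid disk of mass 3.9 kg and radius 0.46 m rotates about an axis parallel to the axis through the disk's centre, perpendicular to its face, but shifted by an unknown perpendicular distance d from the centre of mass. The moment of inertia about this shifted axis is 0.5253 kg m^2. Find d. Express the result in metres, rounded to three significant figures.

0.170

About the centre-of-mass axis, I_cm = (1/2)MR² = (1/2)(3.9)(0.46)² = 0.41262 kg m^2.
Parallel axis theorem: I = I_cm + Md², so Md² = 0.5253 − 0.41262 = 0.11268 kg m^2.
d = √(0.11268 / 3.9) = 0.16998 m.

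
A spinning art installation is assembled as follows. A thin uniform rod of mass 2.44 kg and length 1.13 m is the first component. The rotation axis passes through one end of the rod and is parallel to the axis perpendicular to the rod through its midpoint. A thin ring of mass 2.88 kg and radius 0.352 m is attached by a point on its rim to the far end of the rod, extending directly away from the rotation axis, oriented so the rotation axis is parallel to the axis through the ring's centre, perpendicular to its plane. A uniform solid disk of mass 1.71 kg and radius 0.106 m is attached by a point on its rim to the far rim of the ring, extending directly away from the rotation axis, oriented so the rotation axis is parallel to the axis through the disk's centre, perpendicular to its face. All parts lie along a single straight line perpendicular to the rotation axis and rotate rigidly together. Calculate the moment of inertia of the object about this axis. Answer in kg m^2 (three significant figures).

14.2

Thin rod: I_cm = (1/12)ML² = (1/12)(2.44)(1.13)² = 0.25964 kg m^2; centre at d = 0.565 m, so I = I_cm + Md² gives I = 0.25964 + (2.44)(0.565)² = 1.0385 kg m^2.
Thin ring: I_cm = MR² = (2.88)(0.352)² = 0.35684 kg m^2; centre at d = 0.565 + 0.565 + 0.352 = 1.482 m, so I = I_cm + Md² gives I = 0.35684 + (2.88)(1.482)² = 6.6823 kg m^2.
Solid disk: I_cm = (1/2)MR² = (1/2)(1.71)(0.106)² = 0.0096068 kg m^2; centre at d = 0.565 + 0.565 + 0.352 + 0.352 + 0.106 = 1.94 m, so I = I_cm + Md² gives I = 0.0096068 + (1.71)(1.94)² = 6.4454 kg m^2.
Total I = 1.0385 + 6.6823 + 6.4454 = 14.166 kg m^2.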